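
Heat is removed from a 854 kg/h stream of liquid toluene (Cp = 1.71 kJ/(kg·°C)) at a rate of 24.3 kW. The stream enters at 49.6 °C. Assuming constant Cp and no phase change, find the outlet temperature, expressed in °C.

Q = 24.3 kW = 87480 kJ/h
ΔT = Q/(ṁ·Cp) = 87480/(854×1.71) = 59.904 K
T_out = 49.6 − 59.904 = -10.304 °C

T_out = -10.3 °C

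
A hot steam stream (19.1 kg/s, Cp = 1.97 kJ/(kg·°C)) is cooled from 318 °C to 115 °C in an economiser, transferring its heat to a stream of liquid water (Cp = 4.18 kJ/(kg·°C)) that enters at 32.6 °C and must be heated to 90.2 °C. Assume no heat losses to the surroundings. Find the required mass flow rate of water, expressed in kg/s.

Heat released by hot stream: Q = 19.1 × 1.97 × (318 − 115) = 7638.3 kJ/s
Energy balance on cold side (adiabatic exchanger): Q = ṁ_c·Cp_c·(T_c,out − T_c,in)
ṁ_c = 7638.3 / [4.18 × (90.2 − 32.6)] = 31.725 kg/s

ṁ_c = 31.7 kg/s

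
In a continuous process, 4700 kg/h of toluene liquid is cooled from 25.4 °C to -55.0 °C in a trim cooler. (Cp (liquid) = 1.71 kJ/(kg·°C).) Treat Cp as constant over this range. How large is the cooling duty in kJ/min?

Q_c = 10800 kJ/min

Q = ṁ·Cp·ΔT = 4700 × 1.71 × (-55.0 − 25.4) = -646170 kJ/h
Converting: 646170 / 3600 s = 179.49 kW
Cooling duty = 10770 kJ/min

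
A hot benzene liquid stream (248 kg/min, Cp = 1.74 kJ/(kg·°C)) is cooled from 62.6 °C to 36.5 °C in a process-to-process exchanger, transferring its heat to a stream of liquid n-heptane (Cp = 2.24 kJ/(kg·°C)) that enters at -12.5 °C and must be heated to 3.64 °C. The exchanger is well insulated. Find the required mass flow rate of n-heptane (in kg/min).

ṁ_c = 312 kg/min

Heat released by hot stream: Q = 248 × 1.74 × (62.6 − 36.5) = 11263 kJ/min
Energy balance on cold side (adiabatic exchanger): Q = ṁ_c·Cp_c·(T_c,out − T_c,in)
ṁ_c = 11263 / [2.24 × (3.64 − -12.5)] = 311.52 kg/min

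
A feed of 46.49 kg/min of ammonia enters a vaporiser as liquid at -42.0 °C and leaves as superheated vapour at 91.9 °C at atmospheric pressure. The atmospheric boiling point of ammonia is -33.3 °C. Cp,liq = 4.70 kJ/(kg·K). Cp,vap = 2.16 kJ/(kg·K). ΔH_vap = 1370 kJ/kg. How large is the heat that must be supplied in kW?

liquid -42.0→-33.3 °C: 40.89 kJ/kg
vaporisation at -33.3 °C: 1370 kJ/kg
vapour -33.3→91.9 °C: 270.43 kJ/kg
Δh = 40.89 + 1370 + 270.43 = 1681.3 kJ/kg
Q = ṁ·Δh = 46.49 kg/min × 1681.3 kJ/kg = 78165 kJ/min
|Q| = 1302.7 kW

Q = 1300 kW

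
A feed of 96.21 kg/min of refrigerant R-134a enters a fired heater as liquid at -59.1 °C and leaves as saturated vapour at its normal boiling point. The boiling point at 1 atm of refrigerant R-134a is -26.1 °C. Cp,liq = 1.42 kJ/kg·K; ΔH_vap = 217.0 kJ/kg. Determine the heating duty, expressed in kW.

Q = 423 kW

liquid -59.1→-26.1 °C: 46.86 kJ/kg
vaporisation at -26.1 °C: 217 kJ/kg
Δh = 46.86 + 217 = 263.86 kJ/kg
Q = ṁ·Δh = 96.21 kg/min × 263.86 kJ/kg = 25386 kJ/min
|Q| = 423.1 kW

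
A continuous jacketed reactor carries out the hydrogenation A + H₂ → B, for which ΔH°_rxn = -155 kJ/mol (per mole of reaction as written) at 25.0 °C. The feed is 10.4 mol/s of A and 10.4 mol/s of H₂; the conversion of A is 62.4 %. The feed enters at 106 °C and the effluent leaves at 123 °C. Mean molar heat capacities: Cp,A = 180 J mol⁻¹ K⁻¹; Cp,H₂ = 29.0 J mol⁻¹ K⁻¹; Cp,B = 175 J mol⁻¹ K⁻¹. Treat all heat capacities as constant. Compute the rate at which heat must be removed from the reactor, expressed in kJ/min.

Q_out = 59400 kJ/min

Extent of reaction ξ = 0.624 × 10.4 = 6.4896 mol/s
Reaction term: ξ·ΔH°_rxn = 6.4896 × -155 = -1005.9 kJ/s
Sensible, feed 106→25 °C: -176.06 kJ/s
Outlet flows (mol/s): A 3.9104, H₂ 3.9104, B 6.4896
Sensible, products 25→123 °C: 191.39 kJ/s
Q = ΔH = -990.56 kJ/s = -990.56 kW
Heat removed = 59434 kJ/min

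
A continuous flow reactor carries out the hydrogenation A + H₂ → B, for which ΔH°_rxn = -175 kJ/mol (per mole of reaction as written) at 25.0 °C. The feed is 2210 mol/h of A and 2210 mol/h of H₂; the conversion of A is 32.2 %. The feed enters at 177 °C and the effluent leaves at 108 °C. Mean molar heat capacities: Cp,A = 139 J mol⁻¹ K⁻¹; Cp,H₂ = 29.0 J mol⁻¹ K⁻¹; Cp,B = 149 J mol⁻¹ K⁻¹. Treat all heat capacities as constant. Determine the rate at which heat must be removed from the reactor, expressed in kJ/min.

Q_out = 2520 kJ/min

Extent of reaction ξ = 0.322 × 2210 = 711.62 mol/h
Reaction term: ξ·ΔH°_rxn = 711.62 × -175 = -124530 kJ/h
Sensible, feed 177→25 °C: -56435 kJ/h
Outlet flows (mol/h): A 1498.4, H₂ 1498.4, B 711.62
Sensible, products 25→108 °C: 29694 kJ/h
Q = ΔH = -151270 kJ/h = -42.021 kW
Heat removed = 2521.2 kJ/min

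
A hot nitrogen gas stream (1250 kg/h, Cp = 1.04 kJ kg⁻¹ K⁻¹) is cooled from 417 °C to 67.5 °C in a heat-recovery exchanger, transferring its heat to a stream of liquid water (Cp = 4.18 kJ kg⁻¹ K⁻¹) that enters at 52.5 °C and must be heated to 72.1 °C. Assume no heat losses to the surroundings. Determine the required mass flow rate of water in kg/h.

ṁ_c = 5550 kg/h

Heat released by hot stream: Q = 1250 × 1.04 × (417 − 67.5) = 454350 kJ/h
Energy balance on cold side (adiabatic exchanger): Q = ṁ_c·Cp_c·(T_c,out − T_c,in)
ṁ_c = 454350 / [4.18 × (72.1 − 52.5)] = 5545.7 kg/h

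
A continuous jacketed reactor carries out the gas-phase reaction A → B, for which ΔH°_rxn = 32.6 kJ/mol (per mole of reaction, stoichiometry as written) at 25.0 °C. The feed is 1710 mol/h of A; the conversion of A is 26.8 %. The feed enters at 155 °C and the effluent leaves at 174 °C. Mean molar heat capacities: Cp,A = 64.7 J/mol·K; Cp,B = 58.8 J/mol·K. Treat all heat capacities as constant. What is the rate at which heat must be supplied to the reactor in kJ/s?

Q_in = 4.62 kJ/s

Extent of reaction ξ = 0.268 × 1710 = 458.28 mol/h
Reaction term: ξ·ΔH°_rxn = 458.28 × 32.6 = 14940 kJ/h
Sensible, feed 155→25 °C: -14383 kJ/h
Outlet flows (mol/h): A 1251.7, B 458.28
Sensible, products 25→174 °C: 16082 kJ/h
Q = ΔH = 16639 kJ/h = 4.622 kW
Heat supplied = 4.622 kJ/s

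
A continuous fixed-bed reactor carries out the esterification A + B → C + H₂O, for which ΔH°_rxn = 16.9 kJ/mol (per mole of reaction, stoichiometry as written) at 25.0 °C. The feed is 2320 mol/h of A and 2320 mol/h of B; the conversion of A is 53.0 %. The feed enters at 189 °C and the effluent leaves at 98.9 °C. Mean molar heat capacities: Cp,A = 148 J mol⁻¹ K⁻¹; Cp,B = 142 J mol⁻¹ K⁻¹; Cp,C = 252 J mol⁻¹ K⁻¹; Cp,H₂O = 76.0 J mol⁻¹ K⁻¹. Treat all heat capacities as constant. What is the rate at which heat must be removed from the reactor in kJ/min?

Q_out = 606 kJ/min

Extent of reaction ξ = 0.530 × 2320 = 1229.6 mol/h
Reaction term: ξ·ΔH°_rxn = 1229.6 × 16.9 = 20780 kJ/h
Sensible, feed 189→25 °C: -110340 kJ/h
Outlet flows (mol/h): A 1090.4, B 1090.4, C 1229.6, H₂O 1229.6
Sensible, products 25→98.9 °C: 53173 kJ/h
Q = ΔH = -36386 kJ/h = -10.107 kW
Heat removed = 606.43 kJ/min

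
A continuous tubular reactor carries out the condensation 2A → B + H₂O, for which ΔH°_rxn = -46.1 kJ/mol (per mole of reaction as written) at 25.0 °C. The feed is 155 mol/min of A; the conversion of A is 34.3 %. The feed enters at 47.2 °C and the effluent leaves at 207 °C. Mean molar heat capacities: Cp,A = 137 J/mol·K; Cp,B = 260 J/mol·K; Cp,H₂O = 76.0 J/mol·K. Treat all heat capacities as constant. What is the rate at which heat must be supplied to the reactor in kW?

Q_in = 41.1 kW

Extent of reaction ξ = 0.343 × 155 / 2 = 26.583 mol/min
Reaction term: ξ·ΔH°_rxn = 26.583 × -46.1 = -1225.5 kJ/min
Sensible, feed 47.2→25 °C: -471.42 kJ/min
Outlet flows (mol/min): A 101.83, B 26.583, H₂O 26.583
Sensible, products 25→207 °C: 4164.7 kJ/min
Q = ΔH = 2467.9 kJ/min = 41.131 kW
Heat supplied = 41.131 kW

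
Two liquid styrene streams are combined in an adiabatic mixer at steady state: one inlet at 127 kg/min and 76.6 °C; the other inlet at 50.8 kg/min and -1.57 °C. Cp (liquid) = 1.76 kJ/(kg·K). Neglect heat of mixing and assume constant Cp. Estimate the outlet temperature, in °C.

Adiabatic, steady state ⇒ Σ ṁᵢCp,ᵢ(T_out − Tᵢ) = 0
Σ ṁᵢCp,ᵢTᵢ = 127×1.76×76.6 + 50.8×1.76×-1.57 = 16981
Σ ṁᵢCp,ᵢ = 127×1.76 + 50.8×1.76 = 312.93
T_out = 16981 / 312.93 = 54.266 °C

T_out = 54.3 °C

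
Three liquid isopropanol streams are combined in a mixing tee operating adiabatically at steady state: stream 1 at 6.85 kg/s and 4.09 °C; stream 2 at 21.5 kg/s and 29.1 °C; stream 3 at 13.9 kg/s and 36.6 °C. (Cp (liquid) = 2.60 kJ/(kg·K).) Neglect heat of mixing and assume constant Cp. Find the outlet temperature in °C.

Energy balance with Q = 0: Σ ṁᵢCp,ᵢ(T_out − Tᵢ) = 0
T_out = Σ ṁᵢCp,ᵢTᵢ / Σ ṁᵢCp,ᵢ
      = 3022.3 / 109.85 = 27.513 °C

T_out = 27.5 °C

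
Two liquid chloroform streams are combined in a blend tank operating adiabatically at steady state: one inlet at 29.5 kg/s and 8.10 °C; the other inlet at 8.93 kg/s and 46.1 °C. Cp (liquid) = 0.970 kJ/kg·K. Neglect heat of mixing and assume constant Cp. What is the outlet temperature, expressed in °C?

T_out = 16.9 °C

No heat crosses the boundary, so H_out = H_in.
T_out = Σ ṁᵢCp,ᵢTᵢ / Σ ṁᵢCp,ᵢ
      = 631.1 / 37.277 = 16.93 °C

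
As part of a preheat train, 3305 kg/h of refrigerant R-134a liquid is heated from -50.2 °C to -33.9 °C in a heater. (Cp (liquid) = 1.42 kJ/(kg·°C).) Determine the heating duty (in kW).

Q = ṁ·Cp·ΔT = 3305 × 1.42 × (-33.9 − -50.2) = 76498 kJ/h
Converting: 76498 / 3600 s = 21.249 kW

Q = 21.2 kW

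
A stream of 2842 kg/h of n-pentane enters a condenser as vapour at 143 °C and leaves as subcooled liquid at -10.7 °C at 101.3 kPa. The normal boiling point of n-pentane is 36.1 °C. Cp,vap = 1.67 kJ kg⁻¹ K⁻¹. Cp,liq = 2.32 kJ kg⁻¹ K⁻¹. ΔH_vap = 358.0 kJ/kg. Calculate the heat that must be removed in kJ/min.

Q_c = 30600 kJ/min

vapour 143→36.1 °C: -178.52 kJ/kg
condensation at 36.1 °C: -358 kJ/kg
liquid 36.1→-10.7 °C: -108.58 kJ/kg
Δh = -178.52 + -358 + -108.58 = -645.1 kJ/kg
Q = ṁ·Δh = 2842 kg/h × -645.1 kJ/kg = -1.8334e+06 kJ/h
|Q| = 509.27 kW = 30556 kJ/min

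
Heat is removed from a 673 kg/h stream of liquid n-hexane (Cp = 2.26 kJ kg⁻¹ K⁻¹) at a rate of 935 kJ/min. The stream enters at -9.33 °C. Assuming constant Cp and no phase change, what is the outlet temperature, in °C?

T_out = -46.2 °C

Q = 935 kJ/min = 56100 kJ/h
ΔT = Q/(ṁ·Cp) = 56100/(673×2.26) = 36.884 K
T_out = -9.33 − 36.884 = -46.214 °C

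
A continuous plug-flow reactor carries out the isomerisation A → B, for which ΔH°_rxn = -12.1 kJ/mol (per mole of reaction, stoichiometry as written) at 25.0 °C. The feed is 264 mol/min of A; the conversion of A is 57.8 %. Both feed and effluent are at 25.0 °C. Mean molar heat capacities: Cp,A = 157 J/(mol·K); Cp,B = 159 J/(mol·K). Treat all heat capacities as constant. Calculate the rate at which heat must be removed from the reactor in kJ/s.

Extent of reaction ξ = 0.578 × 264 = 152.59 mol/min
Reaction term: ξ·ΔH°_rxn = 152.59 × -12.1 = -1846.4 kJ/min
Q = ΔH = -1846.4 kJ/min = -30.773 kW
Heat removed = 30.773 kJ/s

Q_out = 30.8 kJ/s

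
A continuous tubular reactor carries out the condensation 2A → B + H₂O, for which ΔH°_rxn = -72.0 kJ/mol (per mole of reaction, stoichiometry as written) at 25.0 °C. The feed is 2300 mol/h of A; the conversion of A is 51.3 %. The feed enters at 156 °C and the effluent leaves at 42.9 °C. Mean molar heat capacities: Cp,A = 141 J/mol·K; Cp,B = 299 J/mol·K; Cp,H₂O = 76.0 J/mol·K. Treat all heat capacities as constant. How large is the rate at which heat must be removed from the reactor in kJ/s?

Q_out = 21.7 kJ/s

Extent of reaction ξ = 0.513 × 2300 / 2 = 589.95 mol/h
Reaction term: ξ·ΔH°_rxn = 589.95 × -72.0 = -42476 kJ/h
Sensible, feed 156→25 °C: -42483 kJ/h
Outlet flows (mol/h): A 1120.1, B 589.95, H₂O 589.95
Sensible, products 25→42.9 °C: 6787.1 kJ/h
Q = ΔH = -78173 kJ/h = -21.715 kW
Heat removed = 21.715 kJ/s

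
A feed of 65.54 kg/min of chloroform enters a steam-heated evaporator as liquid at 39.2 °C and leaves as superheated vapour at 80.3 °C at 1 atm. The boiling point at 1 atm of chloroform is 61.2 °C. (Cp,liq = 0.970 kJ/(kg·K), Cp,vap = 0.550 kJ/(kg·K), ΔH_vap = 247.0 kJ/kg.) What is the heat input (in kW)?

liquid 39.2→61.2 °C: 21.34 kJ/kg
vaporisation at 61.2 °C: 247 kJ/kg
vapour 61.2→80.3 °C: 10.505 kJ/kg
Δh = 21.34 + 247 + 10.505 = 278.84 kJ/kg
Q = ṁ·Δh = 65.54 kg/min × 278.84 kJ/kg = 18276 kJ/min
|Q| = 304.59 kW

Q = 305 kW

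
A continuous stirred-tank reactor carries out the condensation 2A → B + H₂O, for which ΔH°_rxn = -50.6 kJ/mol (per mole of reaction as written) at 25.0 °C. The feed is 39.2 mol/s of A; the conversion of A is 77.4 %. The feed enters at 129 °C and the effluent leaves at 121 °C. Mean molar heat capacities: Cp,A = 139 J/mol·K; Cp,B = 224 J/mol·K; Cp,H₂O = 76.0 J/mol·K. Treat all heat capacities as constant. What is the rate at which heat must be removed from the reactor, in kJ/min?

Extent of reaction ξ = 0.774 × 39.2 / 2 = 15.17 mol/s
Reaction term: ξ·ΔH°_rxn = 15.17 × -50.6 = -767.62 kJ/s
Sensible, feed 129→25 °C: -566.68 kJ/s
Outlet flows (mol/s): A 8.8592, B 15.17, H₂O 15.17
Sensible, products 25→121 °C: 555.12 kJ/s
Q = ΔH = -779.17 kJ/s = -779.17 kW
Heat removed = 46750 kJ/min

Q_out = 46800 kJ/min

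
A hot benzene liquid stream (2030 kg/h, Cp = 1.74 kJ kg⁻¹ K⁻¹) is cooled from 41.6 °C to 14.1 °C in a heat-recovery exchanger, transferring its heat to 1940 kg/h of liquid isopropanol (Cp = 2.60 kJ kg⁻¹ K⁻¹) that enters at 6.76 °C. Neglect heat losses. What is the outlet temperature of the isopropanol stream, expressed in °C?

Heat released by hot stream: Q = 2030 × 1.74 × (41.6 − 14.1) = 97136 kJ/h
Energy balance on cold side (adiabatic exchanger): Q = ṁ_c·Cp_c·(T_c,out − T_c,in)
T_c,out = 6.76 + 97136/(1940 × 2.60) = 26.018 °C

T_c,out = 26.0 °C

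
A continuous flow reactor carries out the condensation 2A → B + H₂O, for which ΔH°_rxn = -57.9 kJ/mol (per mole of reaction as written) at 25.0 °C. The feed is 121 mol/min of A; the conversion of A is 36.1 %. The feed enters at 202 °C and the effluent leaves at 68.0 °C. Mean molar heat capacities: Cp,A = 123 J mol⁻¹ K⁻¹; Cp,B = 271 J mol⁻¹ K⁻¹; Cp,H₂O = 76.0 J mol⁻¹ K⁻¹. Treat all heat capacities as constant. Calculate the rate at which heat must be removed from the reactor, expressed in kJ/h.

Extent of reaction ξ = 0.361 × 121 / 2 = 21.84 mol/min
Reaction term: ξ·ΔH°_rxn = 21.84 × -57.9 = -1264.6 kJ/min
Sensible, feed 202→25 °C: -2634.3 kJ/min
Outlet flows (mol/min): A 77.319, B 21.84, H₂O 21.84
Sensible, products 25→68.0 °C: 734.82 kJ/min
Q = ΔH = -3164 kJ/min = -52.734 kW
Heat removed = 189840 kJ/h

Q_out = 190000 kJ/h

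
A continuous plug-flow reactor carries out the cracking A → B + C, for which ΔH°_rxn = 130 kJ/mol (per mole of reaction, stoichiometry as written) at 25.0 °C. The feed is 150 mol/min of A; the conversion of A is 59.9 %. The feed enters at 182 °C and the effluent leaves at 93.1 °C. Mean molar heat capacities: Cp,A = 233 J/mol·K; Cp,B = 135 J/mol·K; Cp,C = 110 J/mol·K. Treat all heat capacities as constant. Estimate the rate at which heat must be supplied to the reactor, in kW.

Extent of reaction ξ = 0.599 × 150 = 89.85 mol/min
Reaction term: ξ·ΔH°_rxn = 89.85 × 130 = 11680 kJ/min
Sensible, feed 182→25 °C: -5487.1 kJ/min
Outlet flows (mol/min): A 60.15, B 89.85, C 89.85
Sensible, products 25→93.1 °C: 2453.5 kJ/min
Q = ΔH = 8646.9 kJ/min = 144.11 kW
Heat supplied = 144.11 kW

Q_in = 144 kW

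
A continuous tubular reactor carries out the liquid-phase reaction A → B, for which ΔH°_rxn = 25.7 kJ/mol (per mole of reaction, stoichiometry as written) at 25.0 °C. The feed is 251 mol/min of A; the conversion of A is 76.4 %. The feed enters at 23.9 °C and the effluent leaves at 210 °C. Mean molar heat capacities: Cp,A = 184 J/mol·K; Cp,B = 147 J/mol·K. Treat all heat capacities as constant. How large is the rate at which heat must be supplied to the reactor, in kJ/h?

Q_in = 733000 kJ/h

Extent of reaction ξ = 0.764 × 251 = 191.76 mol/min
Reaction term: ξ·ΔH°_rxn = 191.76 × 25.7 = 4928.3 kJ/min
Sensible, feed 23.9→25 °C: 50.802 kJ/min
Outlet flows (mol/min): A 59.236, B 191.76
Sensible, products 25→210 °C: 7231.4 kJ/min
Q = ΔH = 12211 kJ/min = 203.51 kW
Heat supplied = 732630 kJ/h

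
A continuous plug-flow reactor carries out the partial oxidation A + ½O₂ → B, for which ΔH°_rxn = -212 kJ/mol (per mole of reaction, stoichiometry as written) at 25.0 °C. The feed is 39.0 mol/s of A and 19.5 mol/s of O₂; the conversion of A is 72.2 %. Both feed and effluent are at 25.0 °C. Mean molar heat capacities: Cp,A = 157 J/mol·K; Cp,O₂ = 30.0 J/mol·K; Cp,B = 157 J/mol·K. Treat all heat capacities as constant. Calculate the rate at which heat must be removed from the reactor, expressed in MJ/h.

Q_out = 21500 MJ/h

Extent of reaction ξ = 0.722 × 39.0 = 28.158 mol/s
Reaction term: ξ·ΔH°_rxn = 28.158 × -212 = -5969.5 kJ/s
Q = ΔH = -5969.5 kJ/s = -5969.5 kW
Heat removed = 21490 MJ/h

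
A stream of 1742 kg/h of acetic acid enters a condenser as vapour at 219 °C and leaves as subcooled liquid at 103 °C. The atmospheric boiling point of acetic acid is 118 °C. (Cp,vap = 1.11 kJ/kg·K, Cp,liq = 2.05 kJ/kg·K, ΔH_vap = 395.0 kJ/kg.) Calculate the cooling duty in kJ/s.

vapour 219→118 °C: -112.11 kJ/kg
condensation at 118 °C: -395 kJ/kg
liquid 118→103 °C: -30.75 kJ/kg
Δh = -112.11 + -395 + -30.75 = -537.86 kJ/kg
Q = ṁ·Δh = 1742 kg/h × -537.86 kJ/kg = -936950 kJ/h
|Q| = 260.26 kW

Q_c = 260 kJ/s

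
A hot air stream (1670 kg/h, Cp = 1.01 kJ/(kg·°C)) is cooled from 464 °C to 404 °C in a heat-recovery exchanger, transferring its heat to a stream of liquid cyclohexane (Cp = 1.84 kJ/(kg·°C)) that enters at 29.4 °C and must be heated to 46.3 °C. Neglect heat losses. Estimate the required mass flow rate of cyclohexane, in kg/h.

Heat released by hot stream: Q = 1670 × 1.01 × (464 − 404) = 101200 kJ/h
Energy balance on cold side (adiabatic exchanger): Q = ṁ_c·Cp_c·(T_c,out − T_c,in)
ṁ_c = 101200 / [1.84 × (46.3 − 29.4)] = 3254.5 kg/h

ṁ_c = 3250 kg/h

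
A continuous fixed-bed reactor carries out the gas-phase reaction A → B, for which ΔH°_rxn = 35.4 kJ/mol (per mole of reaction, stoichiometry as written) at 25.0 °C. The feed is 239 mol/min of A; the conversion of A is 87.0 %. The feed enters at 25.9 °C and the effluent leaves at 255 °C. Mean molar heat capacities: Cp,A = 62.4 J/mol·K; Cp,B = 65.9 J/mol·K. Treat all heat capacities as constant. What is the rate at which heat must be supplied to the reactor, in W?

Q_in = 182000 W

Extent of reaction ξ = 0.870 × 239 = 207.93 mol/min
Reaction term: ξ·ΔH°_rxn = 207.93 × 35.4 = 7360.7 kJ/min
Sensible, feed 25.9→25 °C: -13.422 kJ/min
Outlet flows (mol/min): A 31.07, B 207.93
Sensible, products 25→255 °C: 3597.5 kJ/min
Q = ΔH = 10945 kJ/min = 182.41 kW
Heat supplied = 182410 W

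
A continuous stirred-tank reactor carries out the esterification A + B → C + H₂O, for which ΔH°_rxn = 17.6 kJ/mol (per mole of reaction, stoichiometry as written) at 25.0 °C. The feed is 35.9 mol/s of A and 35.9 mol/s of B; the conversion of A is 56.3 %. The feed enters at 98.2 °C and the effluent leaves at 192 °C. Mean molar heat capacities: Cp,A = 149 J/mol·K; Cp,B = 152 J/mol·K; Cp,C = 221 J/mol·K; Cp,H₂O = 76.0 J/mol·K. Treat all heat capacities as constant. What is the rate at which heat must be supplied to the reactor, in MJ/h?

Extent of reaction ξ = 0.563 × 35.9 = 20.212 mol/s
Reaction term: ξ·ΔH°_rxn = 20.212 × 17.6 = 355.73 kJ/s
Sensible, feed 98.2→25 °C: -790.99 kJ/s
Outlet flows (mol/s): A 15.688, B 15.688, C 20.212, H₂O 20.212
Sensible, products 25→192 °C: 1791.1 kJ/s
Q = ΔH = 1355.8 kJ/s = 1355.8 kW
Heat supplied = 4880.9 MJ/h

Q_in = 4880 MJ/h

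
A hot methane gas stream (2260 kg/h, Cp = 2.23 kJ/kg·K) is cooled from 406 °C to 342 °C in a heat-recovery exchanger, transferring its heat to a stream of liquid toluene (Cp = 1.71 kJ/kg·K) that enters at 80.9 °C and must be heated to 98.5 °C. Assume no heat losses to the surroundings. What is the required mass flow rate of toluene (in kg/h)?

Heat released by hot stream: Q = 2260 × 2.23 × (406 − 342) = 322550 kJ/h
Energy balance on cold side (adiabatic exchanger): Q = ṁ_c·Cp_c·(T_c,out − T_c,in)
ṁ_c = 322550 / [1.71 × (98.5 − 80.9)] = 10717 kg/h

ṁ_c = 10700 kg/h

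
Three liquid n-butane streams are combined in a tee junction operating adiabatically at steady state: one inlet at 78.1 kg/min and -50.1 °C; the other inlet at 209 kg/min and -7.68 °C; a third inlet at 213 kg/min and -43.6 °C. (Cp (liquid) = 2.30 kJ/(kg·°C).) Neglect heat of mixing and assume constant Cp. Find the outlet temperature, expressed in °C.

T_out = -29.6 °C

No heat crosses the boundary, so H_out = H_in.
Σ ṁᵢCp,ᵢTᵢ = 78.1×2.30×-50.1 + 209×2.30×-7.68 + 213×2.30×-43.6 = -34051
Σ ṁᵢCp,ᵢ = 78.1×2.30 + 209×2.30 + 213×2.30 = 1150.2
T_out = -34051 / 1150.2 = -29.604 °C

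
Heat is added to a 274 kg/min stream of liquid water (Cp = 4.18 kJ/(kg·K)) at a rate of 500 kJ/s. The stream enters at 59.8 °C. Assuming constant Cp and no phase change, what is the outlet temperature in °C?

T_out = 86.0 °C

Q = 500 kJ/s = 30000 kJ/min
ΔT = Q/(ṁ·Cp) = 30000/(274×4.18) = 26.194 K
T_out = 59.8 + 26.194 = 85.994 °C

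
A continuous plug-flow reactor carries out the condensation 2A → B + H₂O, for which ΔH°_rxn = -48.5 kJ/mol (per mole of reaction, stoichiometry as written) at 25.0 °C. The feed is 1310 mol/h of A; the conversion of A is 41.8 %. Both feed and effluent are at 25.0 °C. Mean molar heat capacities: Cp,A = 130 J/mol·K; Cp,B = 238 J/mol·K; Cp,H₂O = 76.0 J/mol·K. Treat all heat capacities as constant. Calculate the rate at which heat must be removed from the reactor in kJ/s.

Extent of reaction ξ = 0.418 × 1310 / 2 = 273.79 mol/h
Reaction term: ξ·ΔH°_rxn = 273.79 × -48.5 = -13279 kJ/h
Q = ΔH = -13279 kJ/h = -3.6886 kW
Heat removed = 3.6886 kJ/s

Q_out = 3.69 kJ/s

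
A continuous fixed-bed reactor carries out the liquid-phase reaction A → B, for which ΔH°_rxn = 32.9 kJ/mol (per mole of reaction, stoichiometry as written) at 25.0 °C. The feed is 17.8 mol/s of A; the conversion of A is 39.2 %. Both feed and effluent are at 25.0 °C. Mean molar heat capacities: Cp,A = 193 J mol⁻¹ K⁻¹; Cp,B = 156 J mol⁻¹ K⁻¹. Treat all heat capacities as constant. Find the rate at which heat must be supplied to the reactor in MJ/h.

Q_in = 826 MJ/h

Extent of reaction ξ = 0.392 × 17.8 = 6.9776 mol/s
Reaction term: ξ·ΔH°_rxn = 6.9776 × 32.9 = 229.56 kJ/s
Q = ΔH = 229.56 kJ/s = 229.56 kW
Heat supplied = 826.43 MJ/h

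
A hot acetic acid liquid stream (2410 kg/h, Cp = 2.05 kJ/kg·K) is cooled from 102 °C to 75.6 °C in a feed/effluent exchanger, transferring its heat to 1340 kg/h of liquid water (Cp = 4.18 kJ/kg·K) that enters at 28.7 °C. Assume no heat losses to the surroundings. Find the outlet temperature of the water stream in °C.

Heat released by hot stream: Q = 2410 × 2.05 × (102 − 75.6) = 130430 kJ/h
Energy balance on cold side (adiabatic exchanger): Q = ṁ_c·Cp_c·(T_c,out − T_c,in)
T_c,out = 28.7 + 130430/(1340 × 4.18) = 51.986 °C

T_c,out = 52.0 °C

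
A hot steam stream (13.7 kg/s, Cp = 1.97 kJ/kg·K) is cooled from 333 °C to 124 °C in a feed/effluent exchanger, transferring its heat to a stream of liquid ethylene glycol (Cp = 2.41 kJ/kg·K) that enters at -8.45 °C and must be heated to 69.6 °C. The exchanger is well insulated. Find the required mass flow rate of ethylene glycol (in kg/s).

ṁ_c = 30.0 kg/s

Heat released by hot stream: Q = 13.7 × 1.97 × (333 − 124) = 5640.7 kJ/s
Energy balance on cold side (adiabatic exchanger): Q = ṁ_c·Cp_c·(T_c,out − T_c,in)
ṁ_c = 5640.7 / [2.41 × (69.6 − -8.45)] = 29.988 kg/s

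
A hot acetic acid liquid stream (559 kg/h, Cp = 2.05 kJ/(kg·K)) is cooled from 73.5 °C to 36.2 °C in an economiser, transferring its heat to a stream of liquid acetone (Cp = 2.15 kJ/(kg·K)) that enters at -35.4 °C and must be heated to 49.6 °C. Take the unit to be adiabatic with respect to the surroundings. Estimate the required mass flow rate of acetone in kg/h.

ṁ_c = 234 kg/h

Heat released by hot stream: Q = 559 × 2.05 × (73.5 − 36.2) = 42744 kJ/h
Energy balance on cold side (adiabatic exchanger): Q = ṁ_c·Cp_c·(T_c,out − T_c,in)
ṁ_c = 42744 / [2.15 × (49.6 − -35.4)] = 233.89 kg/h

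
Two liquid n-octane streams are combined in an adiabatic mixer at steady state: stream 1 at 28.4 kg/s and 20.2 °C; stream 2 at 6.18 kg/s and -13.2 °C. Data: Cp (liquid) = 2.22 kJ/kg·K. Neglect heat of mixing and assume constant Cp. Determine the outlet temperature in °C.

T_out = 14.2 °C

Adiabatic, steady state ⇒ Σ ṁᵢCp,ᵢ(T_out − Tᵢ) = 0
Σ ṁᵢCp,ᵢTᵢ = 28.4×2.22×20.2 + 6.18×2.22×-13.2 = 1092.5
Σ ṁᵢCp,ᵢ = 28.4×2.22 + 6.18×2.22 = 76.768
T_out = 1092.5 / 76.768 = 14.231 °C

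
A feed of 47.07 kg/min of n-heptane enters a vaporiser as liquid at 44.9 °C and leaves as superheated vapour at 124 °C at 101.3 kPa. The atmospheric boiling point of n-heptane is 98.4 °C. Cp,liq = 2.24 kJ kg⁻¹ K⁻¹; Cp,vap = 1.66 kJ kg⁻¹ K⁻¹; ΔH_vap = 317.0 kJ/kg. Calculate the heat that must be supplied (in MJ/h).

liquid 44.9→98.4 °C: 119.84 kJ/kg
vaporisation at 98.4 °C: 317 kJ/kg
vapour 98.4→124 °C: 42.496 kJ/kg
Δh = 119.84 + 317 + 42.496 = 479.34 kJ/kg
Q = ṁ·Δh = 47.07 kg/min × 479.34 kJ/kg = 22562 kJ/min
|Q| = 376.04 kW = 1353.7 MJ/h

Q = 1350 MJ/h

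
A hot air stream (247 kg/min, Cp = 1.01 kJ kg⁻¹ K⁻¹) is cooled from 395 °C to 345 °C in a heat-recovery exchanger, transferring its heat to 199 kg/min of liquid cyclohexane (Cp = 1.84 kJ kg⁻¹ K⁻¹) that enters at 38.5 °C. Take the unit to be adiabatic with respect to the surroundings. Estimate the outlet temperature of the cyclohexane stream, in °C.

T_c,out = 72.6 °C

Heat released by hot stream: Q = 247 × 1.01 × (395 − 345) = 12474 kJ/min
Energy balance on cold side (adiabatic exchanger): Q = ṁ_c·Cp_c·(T_c,out − T_c,in)
T_c,out = 38.5 + 12474/(199 × 1.84) = 72.566 °C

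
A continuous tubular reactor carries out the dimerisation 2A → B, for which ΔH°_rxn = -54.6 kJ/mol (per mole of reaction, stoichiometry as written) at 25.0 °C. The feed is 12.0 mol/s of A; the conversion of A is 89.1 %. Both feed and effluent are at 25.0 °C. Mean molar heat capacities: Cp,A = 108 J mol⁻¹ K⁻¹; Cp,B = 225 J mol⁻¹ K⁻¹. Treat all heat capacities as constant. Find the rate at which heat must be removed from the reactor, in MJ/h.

Q_out = 1050 MJ/h

Extent of reaction ξ = 0.891 × 12.0 / 2 = 5.346 mol/s
Reaction term: ξ·ΔH°_rxn = 5.346 × -54.6 = -291.89 kJ/s
Q = ΔH = -291.89 kJ/s = -291.89 kW
Heat removed = 1050.8 MJ/h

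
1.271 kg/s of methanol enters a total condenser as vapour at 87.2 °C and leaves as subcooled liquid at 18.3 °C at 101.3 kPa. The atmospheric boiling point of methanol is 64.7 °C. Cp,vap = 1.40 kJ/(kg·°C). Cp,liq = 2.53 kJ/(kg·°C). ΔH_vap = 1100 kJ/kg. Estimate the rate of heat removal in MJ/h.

vapour 87.2→64.7 °C: -31.5 kJ/kg
condensation at 64.7 °C: -1100 kJ/kg
liquid 64.7→18.3 °C: -117.39 kJ/kg
Δh = -31.5 + -1100 + -117.39 = -1248.9 kJ/kg
Q = ṁ·Δh = 1.271 kg/s × -1248.9 kJ/kg = -1587.3 kJ/s
|Q| = 1587.3 kW = 5714.4 MJ/h

Q_c = 5710 MJ/h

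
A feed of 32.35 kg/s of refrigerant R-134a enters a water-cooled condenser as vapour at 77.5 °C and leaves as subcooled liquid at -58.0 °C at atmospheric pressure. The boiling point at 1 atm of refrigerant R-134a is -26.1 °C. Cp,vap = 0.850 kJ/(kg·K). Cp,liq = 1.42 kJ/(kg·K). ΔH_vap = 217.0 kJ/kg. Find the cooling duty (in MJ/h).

vapour 77.5→-26.1 °C: -88.06 kJ/kg
condensation at -26.1 °C: -217 kJ/kg
liquid -26.1→-58.0 °C: -45.298 kJ/kg
Δh = -88.06 + -217 + -45.298 = -350.36 kJ/kg
Q = ṁ·Δh = 32.35 kg/s × -350.36 kJ/kg = -11334 kJ/s
|Q| = 11334 kW = 40803 MJ/h

Q_c = 40800 MJ/h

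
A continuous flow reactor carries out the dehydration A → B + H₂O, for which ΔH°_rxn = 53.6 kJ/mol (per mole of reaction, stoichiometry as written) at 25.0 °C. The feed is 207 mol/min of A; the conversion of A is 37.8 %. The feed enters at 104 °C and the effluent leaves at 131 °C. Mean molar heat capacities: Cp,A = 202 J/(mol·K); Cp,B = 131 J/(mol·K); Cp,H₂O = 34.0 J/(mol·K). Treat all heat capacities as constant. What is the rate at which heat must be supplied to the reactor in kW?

Q_in = 83.6 kW

Extent of reaction ξ = 0.378 × 207 = 78.246 mol/min
Reaction term: ξ·ΔH°_rxn = 78.246 × 53.6 = 4194 kJ/min
Sensible, feed 104→25 °C: -3303.3 kJ/min
Outlet flows (mol/min): A 128.75, B 78.246, H₂O 78.246
Sensible, products 25→131 °C: 4125.4 kJ/min
Q = ΔH = 5016.1 kJ/min = 83.601 kW
Heat supplied = 83.601 kW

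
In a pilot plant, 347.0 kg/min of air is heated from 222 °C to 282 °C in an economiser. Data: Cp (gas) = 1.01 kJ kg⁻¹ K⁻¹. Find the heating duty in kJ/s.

Q = 350 kJ/s

Q = ṁ·Cp·ΔT = 347.0 × 1.01 × (282 − 222) = 21028 kJ/min
Converting: 21028 / 60 s = 350.47 kW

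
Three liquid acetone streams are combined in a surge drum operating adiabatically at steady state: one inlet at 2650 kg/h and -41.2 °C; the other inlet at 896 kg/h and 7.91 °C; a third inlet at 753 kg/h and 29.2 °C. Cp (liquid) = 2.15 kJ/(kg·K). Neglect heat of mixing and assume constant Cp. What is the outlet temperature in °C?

T_out = -18.6 °C

No heat crosses the boundary, so H_out = H_in.
Σ ṁᵢCp,ᵢTᵢ = 2650×2.15×-41.2 + 896×2.15×7.91 + 753×2.15×29.2 = -172230
Σ ṁᵢCp,ᵢ = 2650×2.15 + 896×2.15 + 753×2.15 = 9242.9
T_out = -172230 / 9242.9 = -18.633 °C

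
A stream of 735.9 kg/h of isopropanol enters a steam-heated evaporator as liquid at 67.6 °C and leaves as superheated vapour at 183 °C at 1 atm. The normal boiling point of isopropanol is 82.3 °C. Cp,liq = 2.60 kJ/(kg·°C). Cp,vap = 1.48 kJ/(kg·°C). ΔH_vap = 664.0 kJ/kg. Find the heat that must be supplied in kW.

liquid 67.6→82.3 °C: 38.22 kJ/kg
vaporisation at 82.3 °C: 664 kJ/kg
vapour 82.3→183 °C: 149.04 kJ/kg
Δh = 38.22 + 664 + 149.04 = 851.26 kJ/kg
Q = ṁ·Δh = 735.9 kg/h × 851.26 kJ/kg = 626440 kJ/h
|Q| = 174.01 kW

Q = 174 kW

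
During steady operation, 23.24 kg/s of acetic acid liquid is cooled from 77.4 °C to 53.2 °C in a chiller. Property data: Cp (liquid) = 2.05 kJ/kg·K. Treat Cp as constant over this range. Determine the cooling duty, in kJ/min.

Q_c = 69200 kJ/min

Q = ṁ·Cp·ΔT = 23.24 × 2.05 × (53.2 − 77.4) = -1152.9 kJ/s
Cooling duty = 69176 kJ/min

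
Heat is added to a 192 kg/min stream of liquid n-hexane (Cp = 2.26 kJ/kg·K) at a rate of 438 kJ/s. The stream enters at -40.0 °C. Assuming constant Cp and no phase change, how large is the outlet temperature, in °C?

Q = 438 kJ/s = 26280 kJ/min
ΔT = Q/(ṁ·Cp) = 26280/(192×2.26) = 60.564 K
T_out = -40.0 + 60.564 = 20.564 °C

T_out = 20.6 °C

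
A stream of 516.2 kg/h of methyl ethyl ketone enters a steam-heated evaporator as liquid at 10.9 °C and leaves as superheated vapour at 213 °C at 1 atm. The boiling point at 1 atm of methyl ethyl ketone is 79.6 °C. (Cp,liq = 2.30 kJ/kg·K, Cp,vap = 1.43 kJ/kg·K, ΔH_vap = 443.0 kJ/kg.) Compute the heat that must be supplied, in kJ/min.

liquid 10.9→79.6 °C: 158.01 kJ/kg
vaporisation at 79.6 °C: 443 kJ/kg
vapour 79.6→213 °C: 190.76 kJ/kg
Δh = 158.01 + 443 + 190.76 = 791.77 kJ/kg
Q = ṁ·Δh = 516.2 kg/h × 791.77 kJ/kg = 408710 kJ/h
|Q| = 113.53 kW = 6811.9 kJ/min

Q = 6810 kJ/min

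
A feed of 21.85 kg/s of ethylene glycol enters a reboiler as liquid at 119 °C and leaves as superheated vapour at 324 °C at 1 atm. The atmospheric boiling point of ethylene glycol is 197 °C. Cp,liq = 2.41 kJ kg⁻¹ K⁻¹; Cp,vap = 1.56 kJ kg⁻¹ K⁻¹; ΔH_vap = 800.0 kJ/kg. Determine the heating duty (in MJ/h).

Q = 93300 MJ/h

liquid 119→197 °C: 187.98 kJ/kg
vaporisation at 197 °C: 800 kJ/kg
vapour 197→324 °C: 198.12 kJ/kg
Δh = 187.98 + 800 + 198.12 = 1186.1 kJ/kg
Q = ṁ·Δh = 21.85 kg/s × 1186.1 kJ/kg = 25916 kJ/s
|Q| = 25916 kW = 93299 MJ/h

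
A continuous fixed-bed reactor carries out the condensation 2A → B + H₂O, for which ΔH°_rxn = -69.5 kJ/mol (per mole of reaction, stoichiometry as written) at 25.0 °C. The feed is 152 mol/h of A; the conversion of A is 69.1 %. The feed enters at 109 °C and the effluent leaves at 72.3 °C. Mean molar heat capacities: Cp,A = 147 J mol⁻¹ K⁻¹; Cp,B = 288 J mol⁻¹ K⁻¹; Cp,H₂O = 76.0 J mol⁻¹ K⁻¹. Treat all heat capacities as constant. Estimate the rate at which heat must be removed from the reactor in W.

Extent of reaction ξ = 0.691 × 152 / 2 = 52.516 mol/h
Reaction term: ξ·ΔH°_rxn = 52.516 × -69.5 = -3649.9 kJ/h
Sensible, feed 109→25 °C: -1876.9 kJ/h
Outlet flows (mol/h): A 46.968, B 52.516, H₂O 52.516
Sensible, products 25→72.3 °C: 1230.8 kJ/h
Q = ΔH = -4296 kJ/h = -1.1933 kW
Heat removed = 1193.3 W

Q_out = 1190 W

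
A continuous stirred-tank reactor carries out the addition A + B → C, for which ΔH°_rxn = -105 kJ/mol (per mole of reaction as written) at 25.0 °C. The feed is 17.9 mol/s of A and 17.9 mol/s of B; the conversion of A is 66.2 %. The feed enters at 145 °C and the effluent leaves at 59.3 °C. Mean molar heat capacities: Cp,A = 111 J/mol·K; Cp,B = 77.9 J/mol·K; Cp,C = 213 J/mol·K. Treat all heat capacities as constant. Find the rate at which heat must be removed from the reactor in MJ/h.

Q_out = 5490 MJ/h

Extent of reaction ξ = 0.662 × 17.9 = 11.85 mol/s
Reaction term: ξ·ΔH°_rxn = 11.85 × -105 = -1244.2 kJ/s
Sensible, feed 145→25 °C: -405.76 kJ/s
Outlet flows (mol/s): A 6.0502, B 6.0502, C 11.85
Sensible, products 25→59.3 °C: 125.77 kJ/s
Q = ΔH = -1524.2 kJ/s = -1524.2 kW
Heat removed = 5487.2 MJ/h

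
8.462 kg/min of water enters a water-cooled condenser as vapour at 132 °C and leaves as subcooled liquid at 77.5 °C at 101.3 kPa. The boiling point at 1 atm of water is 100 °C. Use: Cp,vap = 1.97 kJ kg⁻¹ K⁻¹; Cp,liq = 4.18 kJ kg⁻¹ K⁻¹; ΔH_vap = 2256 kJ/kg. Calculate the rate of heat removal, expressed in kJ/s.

Q_c = 340 kJ/s

vapour 132→100 °C: -63.04 kJ/kg
condensation at 100 °C: -2256 kJ/kg
liquid 100→77.5 °C: -94.05 kJ/kg
Δh = -63.04 + -2256 + -94.05 = -2413.1 kJ/kg
Q = ṁ·Δh = 8.462 kg/min × -2413.1 kJ/kg = -20420 kJ/min
|Q| = 340.33 kW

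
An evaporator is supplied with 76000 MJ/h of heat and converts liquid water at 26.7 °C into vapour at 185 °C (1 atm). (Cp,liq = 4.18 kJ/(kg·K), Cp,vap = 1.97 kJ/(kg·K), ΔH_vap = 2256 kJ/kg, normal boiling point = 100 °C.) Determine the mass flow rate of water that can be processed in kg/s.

ṁ = 7.73 kg/s

Δh = 4.18×(100−26.7) + 2256 + 1.97×(185−100) = 2729.8 kJ/kg
Q = 76000 MJ/h = 21111 kJ/s = 21111 kJ/s
ṁ = Q/Δh = 21111 / 2729.8 = 7.7334 kg/s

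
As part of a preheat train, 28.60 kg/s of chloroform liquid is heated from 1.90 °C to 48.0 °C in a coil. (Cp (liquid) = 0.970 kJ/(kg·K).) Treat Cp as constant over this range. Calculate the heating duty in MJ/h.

Q = 4600 MJ/h

Q = ṁ·Cp·ΔT = 28.60 × 0.970 × (48.0 − 1.90) = 1278.9 kJ/s
Heating duty = 4604.1 MJ/h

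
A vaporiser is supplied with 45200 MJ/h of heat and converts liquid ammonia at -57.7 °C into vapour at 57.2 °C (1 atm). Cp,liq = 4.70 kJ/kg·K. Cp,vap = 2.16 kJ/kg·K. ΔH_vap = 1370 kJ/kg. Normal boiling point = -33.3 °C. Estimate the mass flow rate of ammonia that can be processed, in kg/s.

ṁ = 7.47 kg/s

Δh = 4.70×(-33.3−-57.7) + 1370 + 2.16×(57.2−-33.3) = 1680.2 kJ/kg
Q = 45200 MJ/h = 12556 kJ/s = 12556 kJ/s
ṁ = Q/Δh = 12556 / 1680.2 = 7.4728 kg/s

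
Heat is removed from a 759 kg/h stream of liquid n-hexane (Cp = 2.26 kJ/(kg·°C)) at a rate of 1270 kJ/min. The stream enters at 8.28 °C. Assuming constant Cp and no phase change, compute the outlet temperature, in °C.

Q = 1270 kJ/min = 76200 kJ/h
ΔT = Q/(ṁ·Cp) = 76200/(759×2.26) = 44.423 K
T_out = 8.28 − 44.423 = -36.143 °C

T_out = -36.1 °C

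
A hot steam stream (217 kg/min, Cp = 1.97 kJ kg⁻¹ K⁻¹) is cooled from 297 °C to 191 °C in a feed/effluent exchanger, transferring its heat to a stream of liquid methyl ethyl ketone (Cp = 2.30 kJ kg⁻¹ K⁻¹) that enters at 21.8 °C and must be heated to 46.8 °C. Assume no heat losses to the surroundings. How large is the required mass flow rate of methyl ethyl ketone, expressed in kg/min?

ṁ_c = 788 kg/min

Heat released by hot stream: Q = 217 × 1.97 × (297 − 191) = 45314 kJ/min
Energy balance on cold side (adiabatic exchanger): Q = ṁ_c·Cp_c·(T_c,out − T_c,in)
ṁ_c = 45314 / [2.30 × (46.8 − 21.8)] = 788.07 kg/min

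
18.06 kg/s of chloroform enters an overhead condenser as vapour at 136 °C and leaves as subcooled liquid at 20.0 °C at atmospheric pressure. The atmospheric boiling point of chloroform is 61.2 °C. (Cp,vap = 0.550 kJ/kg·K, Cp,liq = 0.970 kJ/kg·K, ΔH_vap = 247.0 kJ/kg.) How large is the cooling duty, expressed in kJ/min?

vapour 136→61.2 °C: -41.14 kJ/kg
condensation at 61.2 °C: -247 kJ/kg
liquid 61.2→20.0 °C: -39.964 kJ/kg
Δh = -41.14 + -247 + -39.964 = -328.1 kJ/kg
Q = ṁ·Δh = 18.06 kg/s × -328.1 kJ/kg = -5925.6 kJ/s
|Q| = 5925.6 kW = 355530 kJ/min

Q_c = 356000 kJ/min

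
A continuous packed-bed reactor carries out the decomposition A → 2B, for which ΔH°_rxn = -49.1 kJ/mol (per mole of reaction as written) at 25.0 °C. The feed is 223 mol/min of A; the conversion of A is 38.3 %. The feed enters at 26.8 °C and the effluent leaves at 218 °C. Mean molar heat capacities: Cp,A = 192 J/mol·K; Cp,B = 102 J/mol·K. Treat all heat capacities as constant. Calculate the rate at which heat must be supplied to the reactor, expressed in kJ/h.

Extent of reaction ξ = 0.383 × 223 = 85.409 mol/min
Reaction term: ξ·ΔH°_rxn = 85.409 × -49.1 = -4193.6 kJ/min
Sensible, feed 26.8→25 °C: -77.069 kJ/min
Outlet flows (mol/min): A 137.59, B 170.82
Sensible, products 25→218 °C: 8461.3 kJ/min
Q = ΔH = 4190.6 kJ/min = 69.844 kW
Heat supplied = 251440 kJ/h

Q_in = 251000 kJ/h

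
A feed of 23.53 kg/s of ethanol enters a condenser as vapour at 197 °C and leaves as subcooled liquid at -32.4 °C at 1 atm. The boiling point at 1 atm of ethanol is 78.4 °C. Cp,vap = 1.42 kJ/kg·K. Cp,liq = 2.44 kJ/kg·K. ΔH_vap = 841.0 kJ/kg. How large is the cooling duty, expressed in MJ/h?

Q_c = 108000 MJ/h

vapour 197→78.4 °C: -168.41 kJ/kg
condensation at 78.4 °C: -841 kJ/kg
liquid 78.4→-32.4 °C: -270.35 kJ/kg
Δh = -168.41 + -841 + -270.35 = -1279.8 kJ/kg
Q = ṁ·Δh = 23.53 kg/s × -1279.8 kJ/kg = -30113 kJ/s
|Q| = 30113 kW = 108410 MJ/h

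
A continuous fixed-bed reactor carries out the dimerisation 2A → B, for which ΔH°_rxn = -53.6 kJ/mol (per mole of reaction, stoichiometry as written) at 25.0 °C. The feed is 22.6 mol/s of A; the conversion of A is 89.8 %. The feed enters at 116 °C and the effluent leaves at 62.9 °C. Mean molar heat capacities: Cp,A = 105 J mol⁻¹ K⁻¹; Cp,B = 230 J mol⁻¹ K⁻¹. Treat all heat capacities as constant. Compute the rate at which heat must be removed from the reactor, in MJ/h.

Q_out = 2380 MJ/h

Extent of reaction ξ = 0.898 × 22.6 / 2 = 10.147 mol/s
Reaction term: ξ·ΔH°_rxn = 10.147 × -53.6 = -543.9 kJ/s
Sensible, feed 116→25 °C: -215.94 kJ/s
Outlet flows (mol/s): A 2.3052, B 10.147
Sensible, products 25→62.9 °C: 97.628 kJ/s
Q = ΔH = -662.22 kJ/s = -662.22 kW
Heat removed = 2384 MJ/h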